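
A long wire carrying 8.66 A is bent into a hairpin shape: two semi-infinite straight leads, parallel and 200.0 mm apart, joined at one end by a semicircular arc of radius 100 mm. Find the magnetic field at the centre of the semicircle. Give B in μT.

B ≈ 44.5 μT

The semicircular arc contributes B_arc = μ₀I·π/(4πR) = μ₀I/(4R) = 2.72×10⁻⁵ T.
Each semi-infinite lead is at perpendicular distance R = 0.1 m from the centre, with the perpendicular foot at its near end, so it contributes μ₀I/(4πR); both point the same way, together 1.73×10⁻⁵ T.
Arc and leads all point the same direction: B = 2.72×10⁻⁵ + 1.73×10⁻⁵ = 4.45×10⁻⁵ T.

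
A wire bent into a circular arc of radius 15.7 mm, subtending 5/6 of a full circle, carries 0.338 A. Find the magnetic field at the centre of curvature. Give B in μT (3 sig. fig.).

The Biot–Savart field of a circular arc at its centre is B = μ₀Iφ/(4πR), with φ = 5.236 rad.
B = (4π×10⁻⁷ × 0.338 × 5.236) / (4π × 0.0157) = 1.13×10⁻⁵ T.

B ≈ 11.3 μT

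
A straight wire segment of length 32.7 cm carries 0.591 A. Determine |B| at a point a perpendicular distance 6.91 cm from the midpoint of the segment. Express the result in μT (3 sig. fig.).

B ≈ 1.58 μT

For a finite straight segment, B = (μ₀I/4πd)(sinθ₁ + sinθ₂), where θ₁, θ₂ are the angles from the perpendicular to each end.
The perpendicular from the point meets the wire at its midpoint, so each end is L/2 = 0.1635 m away along the wire.
sinθ₁ = 0.1635/√(0.1635²+0.0691²) = 0.9211; sinθ₂ = 0.1635/√(0.1635²+0.0691²) = 0.9211.
B = (4π×10⁻⁷ × 0.591) / (4π × 0.0691) × (0.9211 + 0.9211) = 1.58×10⁻⁶ T.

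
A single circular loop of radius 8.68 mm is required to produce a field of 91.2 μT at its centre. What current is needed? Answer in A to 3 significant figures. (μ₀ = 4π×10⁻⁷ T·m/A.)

I ≈ 1.26 A

At the centre of a circular loop B = μ₀I/(2R), so I = 2RB/μ₀.
With R = 0.00868 m, I = 2 × 0.00868 × 9.12×10⁻⁵ / (4π×10⁻⁷) = 1.26 A.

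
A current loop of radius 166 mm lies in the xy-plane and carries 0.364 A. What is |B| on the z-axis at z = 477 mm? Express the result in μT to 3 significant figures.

On the axis of a circular loop, B = μ₀IR² / [2(R²+z²)^(3/2)].
R² + z² = (0.166)² + (0.477)² = 0.2551 m², and (R²+z²)^(3/2) = 0.129 m³.
B = (4π×10⁻⁷ × 0.364 × 0.02756) / (2 × 0.129) = 4.89×10⁻⁸ T.

B ≈ 0.0489 μT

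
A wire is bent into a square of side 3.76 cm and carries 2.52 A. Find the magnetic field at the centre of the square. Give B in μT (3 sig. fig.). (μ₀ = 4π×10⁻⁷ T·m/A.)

B ≈ 75.8 μT

Each side is a finite straight segment at perpendicular distance d = a/(2 tan(π/4)) = 0.0188 m from the centre, with end-angles ±π/4.
One side contributes B₁ = (μ₀I/4πd)·2 sin(π/4) = 1.90×10⁻⁵ T.
All 4 sides add in the same direction: B = 4 × 1.90×10⁻⁵ = 7.58×10⁻⁵ T.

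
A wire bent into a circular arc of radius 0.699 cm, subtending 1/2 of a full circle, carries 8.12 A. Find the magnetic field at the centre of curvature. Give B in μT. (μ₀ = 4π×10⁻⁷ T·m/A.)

The Biot–Savart field of a circular arc at its centre is B = μ₀Iφ/(4πR), with φ = 3.142 rad.
B = (4π×10⁻⁷ × 8.12 × 3.142) / (4π × 0.00699) = 3.65×10⁻⁴ T.

B ≈ 365 μT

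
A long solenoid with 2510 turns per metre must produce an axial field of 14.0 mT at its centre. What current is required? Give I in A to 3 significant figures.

I ≈ 4.44 A

Inside a long solenoid B = μ₀nI with n = 2510 m⁻¹, so I = B/(μ₀n).
I = 1.40×10⁻² / (4π×10⁻⁷ × 2510) = 4.44 A.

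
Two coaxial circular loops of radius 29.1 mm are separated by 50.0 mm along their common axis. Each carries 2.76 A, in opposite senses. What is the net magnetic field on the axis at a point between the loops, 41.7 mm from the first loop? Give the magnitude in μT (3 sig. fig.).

B ≈ 41.8 μT

Each loop contributes B = μ₀IR²/[2(R²+z²)^(3/2)] on the axis, with z measured from that loop.
Loop 1 (z = 0.0417 m): B₁ = 1.12×10⁻⁵ T. Loop 2 (z = 0.0083 m): B₂ = 5.30×10⁻⁵ T.
The fields oppose: B = |B₁ − B₂| = 4.18×10⁻⁵ T.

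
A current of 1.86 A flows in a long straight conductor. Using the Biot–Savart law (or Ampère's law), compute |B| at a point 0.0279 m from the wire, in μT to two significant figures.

B ≈ 13 μT

For an infinitely long straight wire, B = μ₀I/(2πd).
B = (4π×10⁻⁷ × 1.86) / (2π × 0.0279) = 1.33×10⁻⁵ T.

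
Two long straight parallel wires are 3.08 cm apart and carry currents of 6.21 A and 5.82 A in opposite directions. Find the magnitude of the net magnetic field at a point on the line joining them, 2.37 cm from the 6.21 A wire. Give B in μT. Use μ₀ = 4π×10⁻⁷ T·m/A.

Each long wire gives B = μ₀I/(2πd). Distances are d₁ = 0.0237 m and d₂ = 0.0071 m.
B₁ = 5.24×10⁻⁵ T, B₂ = 1.64×10⁻⁴ T.
Between antiparallel currents both contributions point the same way, so they add. B = B₁ + B₂ = 5.24×10⁻⁵ + 1.64×10⁻⁴ = 2.16×10⁻⁴ T.

B ≈ 216 μT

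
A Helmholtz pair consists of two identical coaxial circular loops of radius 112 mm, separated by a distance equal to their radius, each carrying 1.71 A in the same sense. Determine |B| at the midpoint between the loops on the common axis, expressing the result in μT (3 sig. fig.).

Each loop contributes B = μ₀IR²/[2(R²+z²)^(3/2)] on the axis, with z measured from that loop.
Loop 1 (z = 0.056 m): B₁ = 6.86×10⁻⁶ T. Loop 2 (z = 0.056 m): B₂ = 6.86×10⁻⁶ T.
The fields add: B = B₁ + B₂ = 1.37×10⁻⁵ T.

B ≈ 13.7 μT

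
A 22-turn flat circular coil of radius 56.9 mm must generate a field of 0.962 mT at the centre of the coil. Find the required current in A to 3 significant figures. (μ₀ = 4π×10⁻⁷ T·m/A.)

I ≈ 3.96 A

For an N-turn coil, B = Nμ₀I/(2R) with R = 0.0569 m, so I = 2RB/(Nμ₀) = 2 × 0.0569 × 9.62×10⁻⁴ / (22 × 4π×10⁻⁷) = 3.96 A.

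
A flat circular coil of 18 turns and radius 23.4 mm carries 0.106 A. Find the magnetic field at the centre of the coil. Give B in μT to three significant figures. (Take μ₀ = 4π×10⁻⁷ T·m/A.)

For an N-turn flat coil, B = Nμ₀I/(2R) with R = 0.0234 m.
B = 18 × 2.85×10⁻⁶ T = 5.12×10⁻⁵ T.

B ≈ 51.2 μT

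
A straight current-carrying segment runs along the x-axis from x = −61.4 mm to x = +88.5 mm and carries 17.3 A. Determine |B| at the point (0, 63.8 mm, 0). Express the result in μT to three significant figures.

B ≈ 40.8 μT

For a finite straight segment, B = (μ₀I/4πd)(sinθ₁ + sinθ₂), where θ₁, θ₂ are the angles from the perpendicular to each end.
The perpendicular distance is d = 0.0638 m; the end-offsets along the wire are a = 0.0614 m and b = 0.0885 m.
sinθ₁ = 0.0614/√(0.0614²+0.0638²) = 0.6934; sinθ₂ = 0.0885/√(0.0885²+0.0638²) = 0.8112.
B = (4π×10⁻⁷ × 17.3) / (4π × 0.0638) × (0.6934 + 0.8112) = 4.08×10⁻⁵ T.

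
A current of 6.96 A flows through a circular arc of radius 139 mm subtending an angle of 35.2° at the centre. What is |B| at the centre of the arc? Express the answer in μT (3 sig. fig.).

B ≈ 3.08 μT

The Biot–Savart field of a circular arc at its centre is B = μ₀Iφ/(4πR), with φ = 0.6144 rad.
B = (4π×10⁻⁷ × 6.96 × 0.6144) / (4π × 0.139) = 3.08×10⁻⁶ T.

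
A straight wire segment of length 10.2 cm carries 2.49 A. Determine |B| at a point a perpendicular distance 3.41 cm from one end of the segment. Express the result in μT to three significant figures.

B ≈ 6.93 μT

For a finite straight segment, B = (μ₀I/4πd)(sinθ₁ + sinθ₂), where θ₁, θ₂ are the angles from the perpendicular to each end.
The perpendicular foot is at one end, so the two end-offsets along the wire are 0 and L = 0.102 m.
sinθ₁ = 0/√(0²+0.0341²) = 0.0000; sinθ₂ = 0.102/√(0.102²+0.0341²) = 0.9484.
B = (4π×10⁻⁷ × 2.49) / (4π × 0.0341) × (0.0000 + 0.9484) = 6.93×10⁻⁶ T.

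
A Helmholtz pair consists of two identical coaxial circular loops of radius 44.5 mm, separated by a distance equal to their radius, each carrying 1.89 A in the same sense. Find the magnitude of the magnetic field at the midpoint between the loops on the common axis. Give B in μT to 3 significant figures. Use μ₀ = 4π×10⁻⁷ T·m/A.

B ≈ 38.2 μT

Each loop contributes B = μ₀IR²/[2(R²+z²)^(3/2)] on the axis, with z measured from that loop.
Loop 1 (z = 0.02225 m): B₁ = 1.91×10⁻⁵ T. Loop 2 (z = 0.02225 m): B₂ = 1.91×10⁻⁵ T.
The fields add: B = B₁ + B₂ = 3.82×10⁻⁵ T.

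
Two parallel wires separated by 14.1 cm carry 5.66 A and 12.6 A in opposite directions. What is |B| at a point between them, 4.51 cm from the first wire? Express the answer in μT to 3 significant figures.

Each long wire gives B = μ₀I/(2πd). Distances are d₁ = 0.0451 m and d₂ = 0.0959 m.
B₁ = 2.51×10⁻⁵ T, B₂ = 2.63×10⁻⁵ T.
Between antiparallel currents both contributions point the same way, so they add. B = B₁ + B₂ = 2.51×10⁻⁵ + 2.63×10⁻⁵ = 5.14×10⁻⁵ T.

B ≈ 51.4 μT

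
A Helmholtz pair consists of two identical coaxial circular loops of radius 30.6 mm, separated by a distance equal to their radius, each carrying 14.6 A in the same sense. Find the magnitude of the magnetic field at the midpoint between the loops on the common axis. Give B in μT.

Each loop contributes B = μ₀IR²/[2(R²+z²)^(3/2)] on the axis, with z measured from that loop.
Loop 1 (z = 0.0153 m): B₁ = 2.15×10⁻⁴ T. Loop 2 (z = 0.0153 m): B₂ = 2.15×10⁻⁴ T.
The fields add: B = B₁ + B₂ = 4.29×10⁻⁴ T.

B ≈ 429 μT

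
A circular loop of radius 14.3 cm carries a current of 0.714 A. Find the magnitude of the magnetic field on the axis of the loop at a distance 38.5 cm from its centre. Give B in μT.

B ≈ 0.132 μT

On the axis of a circular loop, B = μ₀IR² / [2(R²+z²)^(3/2)].
R² + z² = (0.143)² + (0.385)² = 0.1687 m², and (R²+z²)^(3/2) = 6.93×10⁻² m³.
B = (4π×10⁻⁷ × 0.714 × 0.02045) / (2 × 6.93×10⁻²) = 1.32×10⁻⁷ T.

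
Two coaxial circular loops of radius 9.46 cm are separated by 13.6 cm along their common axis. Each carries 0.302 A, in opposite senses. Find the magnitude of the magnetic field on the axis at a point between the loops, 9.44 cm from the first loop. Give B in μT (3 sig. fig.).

B ≈ 0.827 μT

Each loop contributes B = μ₀IR²/[2(R²+z²)^(3/2)] on the axis, with z measured from that loop.
Loop 1 (z = 0.0944 m): B₁ = 7.11×10⁻⁷ T. Loop 2 (z = 0.0416 m): B₂ = 1.54×10⁻⁶ T.
The fields oppose: B = |B₁ − B₂| = 8.27×10⁻⁷ T.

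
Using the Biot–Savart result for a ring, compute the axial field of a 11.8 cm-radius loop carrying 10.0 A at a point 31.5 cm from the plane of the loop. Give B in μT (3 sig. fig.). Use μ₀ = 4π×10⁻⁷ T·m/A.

B ≈ 2.30 μT

On the axis of a circular loop, B = μ₀IR² / [2(R²+z²)^(3/2)].
R² + z² = (0.118)² + (0.315)² = 0.1131 m², and (R²+z²)^(3/2) = 3.81×10⁻² m³.
B = (4π×10⁻⁷ × 10.0 × 0.01392) / (2 × 3.81×10⁻²) = 2.30×10⁻⁶ T.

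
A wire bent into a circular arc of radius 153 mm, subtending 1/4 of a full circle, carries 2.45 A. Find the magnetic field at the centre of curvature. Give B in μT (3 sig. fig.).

B ≈ 2.52 μT

The Biot–Savart field of a circular arc at its centre is B = μ₀Iφ/(4πR), with φ = 1.571 rad.
B = (4π×10⁻⁷ × 2.45 × 1.571) / (4π × 0.153) = 2.52×10⁻⁶ T.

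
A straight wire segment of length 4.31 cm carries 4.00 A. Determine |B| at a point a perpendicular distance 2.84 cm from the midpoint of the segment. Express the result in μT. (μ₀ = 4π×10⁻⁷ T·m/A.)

For a finite straight segment, B = (μ₀I/4πd)(sinθ₁ + sinθ₂), where θ₁, θ₂ are the angles from the perpendicular to each end.
The perpendicular from the point meets the wire at its midpoint, so each end is L/2 = 0.02155 m away along the wire.
sinθ₁ = 0.02155/√(0.02155²+0.0284²) = 0.6045; sinθ₂ = 0.02155/√(0.02155²+0.0284²) = 0.6045.
B = (4π×10⁻⁷ × 4.00) / (4π × 0.0284) × (0.6045 + 0.6045) = 1.70×10⁻⁵ T.

B ≈ 17.0 μT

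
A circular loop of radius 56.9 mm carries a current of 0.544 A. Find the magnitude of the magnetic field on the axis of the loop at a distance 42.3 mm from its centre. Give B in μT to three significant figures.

B ≈ 3.10 μT

On the axis of a circular loop, B = μ₀IR² / [2(R²+z²)^(3/2)].
R² + z² = (0.0569)² + (0.0423)² = 0.005027 m², and (R²+z²)^(3/2) = 3.56×10⁻⁴ m³.
B = (4π×10⁻⁷ × 0.544 × 0.003238) / (2 × 3.56×10⁻⁴) = 3.10×10⁻⁶ T.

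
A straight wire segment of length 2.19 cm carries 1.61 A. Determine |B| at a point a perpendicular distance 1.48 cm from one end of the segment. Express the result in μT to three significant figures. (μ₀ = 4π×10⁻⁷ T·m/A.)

For a finite straight segment, B = (μ₀I/4πd)(sinθ₁ + sinθ₂), where θ₁, θ₂ are the angles from the perpendicular to each end.
The perpendicular foot is at one end, so the two end-offsets along the wire are 0 and L = 0.0219 m.
sinθ₁ = 0/√(0²+0.0148²) = 0.0000; sinθ₂ = 0.0219/√(0.0219²+0.0148²) = 0.8285.
B = (4π×10⁻⁷ × 1.61) / (4π × 0.0148) × (0.0000 + 0.8285) = 9.01×10⁻⁶ T.

B ≈ 9.01 μT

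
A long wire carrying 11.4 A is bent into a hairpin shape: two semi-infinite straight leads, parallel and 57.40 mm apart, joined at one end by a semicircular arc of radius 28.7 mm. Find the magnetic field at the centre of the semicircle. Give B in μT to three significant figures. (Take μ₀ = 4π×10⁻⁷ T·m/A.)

B ≈ 204 μT

The semicircular arc contributes B_arc = μ₀I·π/(4πR) = μ₀I/(4R) = 1.25×10⁻⁴ T.
Each semi-infinite lead is at perpendicular distance R = 0.0287 m from the centre, with the perpendicular foot at its near end, so it contributes μ₀I/(4πR); both point the same way, together 7.94×10⁻⁵ T.
Arc and leads all point the same direction: B = 1.25×10⁻⁴ + 7.94×10⁻⁵ = 2.04×10⁻⁴ T.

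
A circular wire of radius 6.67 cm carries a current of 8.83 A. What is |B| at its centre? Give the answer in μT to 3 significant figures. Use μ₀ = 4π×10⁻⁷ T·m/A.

B ≈ 83.2 μT

At the centre of a circular loop the Biot–Savart law gives B = μ₀I/(2R).
B = (4π×10⁻⁷ × 8.83) / (2 × 0.0667) = 8.32×10⁻⁵ T.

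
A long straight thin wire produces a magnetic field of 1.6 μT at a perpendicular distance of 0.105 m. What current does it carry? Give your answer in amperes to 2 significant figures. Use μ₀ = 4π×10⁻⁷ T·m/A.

I ≈ 0.84 A

For a long straight wire B = μ₀I/(2πd), so I = 2πdB/μ₀.
I = 2π × 0.105 × 1.60×10⁻⁶ / (4π×10⁻⁷) = 0.840 A.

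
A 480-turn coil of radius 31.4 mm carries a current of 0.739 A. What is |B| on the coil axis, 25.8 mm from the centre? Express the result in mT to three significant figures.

B ≈ 3.27 mT

For an N-turn flat coil, B = Nμ₀IR²/[2(R²+z²)^(3/2)] with R = 0.0314 m, z = 0.0258 m.
B = 480 × 6.82×10⁻⁶ T = 3.27×10⁻³ T.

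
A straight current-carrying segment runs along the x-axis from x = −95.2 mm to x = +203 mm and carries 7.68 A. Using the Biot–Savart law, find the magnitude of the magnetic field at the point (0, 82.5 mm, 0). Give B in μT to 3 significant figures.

B ≈ 15.7 μT

For a finite straight segment, B = (μ₀I/4πd)(sinθ₁ + sinθ₂), where θ₁, θ₂ are the angles from the perpendicular to each end.
The perpendicular distance is d = 0.0825 m; the end-offsets along the wire are a = 0.0952 m and b = 0.203 m.
sinθ₁ = 0.0952/√(0.0952²+0.0825²) = 0.7557; sinθ₂ = 0.203/√(0.203²+0.0825²) = 0.9264.
B = (4π×10⁻⁷ × 7.68) / (4π × 0.0825) × (0.7557 + 0.9264) = 1.57×10⁻⁵ T.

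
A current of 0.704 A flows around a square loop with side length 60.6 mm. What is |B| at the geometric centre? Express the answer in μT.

B ≈ 13.1 μT

Each side is a finite straight segment at perpendicular distance d = a/(2 tan(π/4)) = 0.0303 m from the centre, with end-angles ±π/4.
One side contributes B₁ = (μ₀I/4πd)·2 sin(π/4) = 3.29×10⁻⁶ T.
All 4 sides add in the same direction: B = 4 × 3.29×10⁻⁶ = 1.31×10⁻⁵ T.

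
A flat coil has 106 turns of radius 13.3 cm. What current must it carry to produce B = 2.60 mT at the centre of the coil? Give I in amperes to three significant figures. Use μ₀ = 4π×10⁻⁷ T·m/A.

For an N-turn coil, B = Nμ₀I/(2R) with R = 0.133 m, so I = 2RB/(Nμ₀) = 2 × 0.133 × 2.60×10⁻³ / (106 × 4π×10⁻⁷) = 5.19 A.

I ≈ 5.19 A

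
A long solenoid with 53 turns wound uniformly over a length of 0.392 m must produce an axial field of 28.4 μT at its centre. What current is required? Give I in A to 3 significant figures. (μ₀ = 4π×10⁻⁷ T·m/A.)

Inside a long solenoid B = μ₀nI with n = 135.2 m⁻¹, so I = B/(μ₀n).
I = 2.84×10⁻⁵ / (4π×10⁻⁷ × 135.2) = 0.167 A.

I ≈ 0.167 A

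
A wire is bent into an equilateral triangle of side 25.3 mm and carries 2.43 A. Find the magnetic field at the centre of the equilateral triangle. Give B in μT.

B ≈ 173 μT

Each side is a finite straight segment at perpendicular distance d = a/(2 tan(π/3)) = 0.007303 m from the centre, with end-angles ±π/3.
One side contributes B₁ = (μ₀I/4πd)·2 sin(π/3) = 5.76×10⁻⁵ T.
All 3 sides add in the same direction: B = 3 × 5.76×10⁻⁵ = 1.73×10⁻⁴ T.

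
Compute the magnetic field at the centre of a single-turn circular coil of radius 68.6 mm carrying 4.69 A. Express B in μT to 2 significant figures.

At the centre of a circular loop the Biot–Savart law gives B = μ₀I/(2R).
B = (4π×10⁻⁷ × 4.69) / (2 × 0.0686) = 4.30×10⁻⁵ T.

B ≈ 43 μT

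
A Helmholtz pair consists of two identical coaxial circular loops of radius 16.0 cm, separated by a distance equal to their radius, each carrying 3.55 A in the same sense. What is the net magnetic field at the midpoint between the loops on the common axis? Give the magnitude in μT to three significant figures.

B ≈ 20.0 μT

Each loop contributes B = μ₀IR²/[2(R²+z²)^(3/2)] on the axis, with z measured from that loop.
Loop 1 (z = 0.08 m): B₁ = 9.98×10⁻⁶ T. Loop 2 (z = 0.08 m): B₂ = 9.98×10⁻⁶ T.
The fields add: B = B₁ + B₂ = 2.00×10⁻⁵ T.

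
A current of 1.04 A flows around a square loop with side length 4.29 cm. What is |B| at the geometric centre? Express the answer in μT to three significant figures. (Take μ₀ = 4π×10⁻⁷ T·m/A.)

B ≈ 27.4 μT

Each side is a finite straight segment at perpendicular distance d = a/(2 tan(π/4)) = 0.02145 m from the centre, with end-angles ±π/4.
One side contributes B₁ = (μ₀I/4πd)·2 sin(π/4) = 6.86×10⁻⁶ T.
All 4 sides add in the same direction: B = 4 × 6.86×10⁻⁶ = 2.74×10⁻⁵ T.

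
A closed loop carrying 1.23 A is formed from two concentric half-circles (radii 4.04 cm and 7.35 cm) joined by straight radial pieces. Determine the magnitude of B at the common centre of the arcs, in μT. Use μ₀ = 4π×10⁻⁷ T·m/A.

B ≈ 4.31 μT

The radial connectors point toward the centre, so dl × r̂ = 0 and they contribute nothing.
Each semicircle gives μ₀I/(4R): inner arc 9.56×10⁻⁶ T, outer arc 5.26×10⁻⁶ T.
The two arcs carry current in opposite angular senses, so their fields oppose: B = |9.56×10⁻⁶ − 5.26×10⁻⁶| = 4.31×10⁻⁶ T.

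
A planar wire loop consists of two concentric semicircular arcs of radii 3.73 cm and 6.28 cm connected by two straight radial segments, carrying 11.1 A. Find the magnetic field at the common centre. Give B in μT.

B ≈ 38.0 μT

The radial connectors point toward the centre, so dl × r̂ = 0 and they contribute nothing.
Each semicircle gives μ₀I/(4R): inner arc 9.35×10⁻⁵ T, outer arc 5.55×10⁻⁵ T.
The two arcs carry current in opposite angular senses, so their fields oppose: B = |9.35×10⁻⁵ − 5.55×10⁻⁵| = 3.80×10⁻⁵ T.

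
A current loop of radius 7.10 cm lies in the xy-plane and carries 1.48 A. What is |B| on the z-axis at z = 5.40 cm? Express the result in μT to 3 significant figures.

On the axis of a circular loop, B = μ₀IR² / [2(R²+z²)^(3/2)].
R² + z² = (0.071)² + (0.054)² = 0.007957 m², and (R²+z²)^(3/2) = 7.10×10⁻⁴ m³.
B = (4π×10⁻⁷ × 1.48 × 0.005041) / (2 × 7.10×10⁻⁴) = 6.60×10⁻⁶ T.

B ≈ 6.60 μT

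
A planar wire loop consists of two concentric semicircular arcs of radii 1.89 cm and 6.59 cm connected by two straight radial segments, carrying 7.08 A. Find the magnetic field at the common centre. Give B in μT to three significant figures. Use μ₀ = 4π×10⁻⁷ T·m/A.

The radial connectors point toward the centre, so dl × r̂ = 0 and they contribute nothing.
Each semicircle gives μ₀I/(4R): inner arc 1.18×10⁻⁴ T, outer arc 3.38×10⁻⁵ T.
The two arcs carry current in opposite angular senses, so their fields oppose: B = |1.18×10⁻⁴ − 3.38×10⁻⁵| = 8.39×10⁻⁵ T.

B ≈ 83.9 μT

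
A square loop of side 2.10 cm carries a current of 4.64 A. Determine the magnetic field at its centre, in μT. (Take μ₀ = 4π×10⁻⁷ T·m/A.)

Each side is a finite straight segment at perpendicular distance d = a/(2 tan(π/4)) = 0.0105 m from the centre, with end-angles ±π/4.
One side contributes B₁ = (μ₀I/4πd)·2 sin(π/4) = 6.25×10⁻⁵ T.
All 4 sides add in the same direction: B = 4 × 6.25×10⁻⁵ = 2.50×10⁻⁴ T.

B ≈ 250 μT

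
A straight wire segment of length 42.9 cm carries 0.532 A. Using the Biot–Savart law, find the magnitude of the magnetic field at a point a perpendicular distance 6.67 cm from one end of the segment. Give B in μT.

B ≈ 0.788 μT

For a finite straight segment, B = (μ₀I/4πd)(sinθ₁ + sinθ₂), where θ₁, θ₂ are the angles from the perpendicular to each end.
The perpendicular foot is at one end, so the two end-offsets along the wire are 0 and L = 0.429 m.
sinθ₁ = 0/√(0²+0.0667²) = 0.0000; sinθ₂ = 0.429/√(0.429²+0.0667²) = 0.9881.
B = (4π×10⁻⁷ × 0.532) / (4π × 0.0667) × (0.0000 + 0.9881) = 7.88×10⁻⁷ T.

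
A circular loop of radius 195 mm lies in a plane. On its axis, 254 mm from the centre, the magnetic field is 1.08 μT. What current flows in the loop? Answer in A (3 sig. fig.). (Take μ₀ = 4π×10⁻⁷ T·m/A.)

I ≈ 1.48 A

On the axis of a loop, B = μ₀IR²/[2(R²+z²)^(3/2)], so I = 2B(R²+z²)^(3/2)/(μ₀R²).
R² + z² = 0.03803 + 0.06452 = 0.1025 m²; raised to 3/2 gives 3.28×10⁻² m³.
I = 2 × 1.08×10⁻⁶ × 3.28×10⁻² / (1.26×10⁻⁶ × 0.03803) = 1.48 A.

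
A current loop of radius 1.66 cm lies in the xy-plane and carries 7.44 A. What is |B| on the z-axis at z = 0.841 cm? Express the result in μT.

B ≈ 200 μT

On the axis of a circular loop, B = μ₀IR² / [2(R²+z²)^(3/2)].
R² + z² = (0.0166)² + (0.00841)² = 0.0003463 m², and (R²+z²)^(3/2) = 6.44×10⁻⁶ m³.
B = (4π×10⁻⁷ × 7.44 × 0.0002756) / (2 × 6.44×10⁻⁶) = 2.00×10⁻⁴ T.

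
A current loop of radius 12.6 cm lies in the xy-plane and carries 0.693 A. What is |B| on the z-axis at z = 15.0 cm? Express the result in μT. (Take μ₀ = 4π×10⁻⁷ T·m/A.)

B ≈ 0.920 μT

On the axis of a circular loop, B = μ₀IR² / [2(R²+z²)^(3/2)].
R² + z² = (0.126)² + (0.15)² = 0.03838 m², and (R²+z²)^(3/2) = 7.52×10⁻³ m³.
B = (4π×10⁻⁷ × 0.693 × 0.01588) / (2 × 7.52×10⁻³) = 9.20×10⁻⁷ T.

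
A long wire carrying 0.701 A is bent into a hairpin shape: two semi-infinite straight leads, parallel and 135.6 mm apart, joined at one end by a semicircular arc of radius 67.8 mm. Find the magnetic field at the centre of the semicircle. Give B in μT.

B ≈ 5.32 μT

The semicircular arc contributes B_arc = μ₀I·π/(4πR) = μ₀I/(4R) = 3.25×10⁻⁶ T.
Each semi-infinite lead is at perpendicular distance R = 0.0678 m from the centre, with the perpendicular foot at its near end, so it contributes μ₀I/(4πR); both point the same way, together 2.07×10⁻⁶ T.
Arc and leads all point the same direction: B = 3.25×10⁻⁶ + 2.07×10⁻⁶ = 5.32×10⁻⁶ T.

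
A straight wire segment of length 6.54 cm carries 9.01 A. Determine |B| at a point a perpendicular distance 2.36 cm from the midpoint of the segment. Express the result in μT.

B ≈ 61.9 μT

For a finite straight segment, B = (μ₀I/4πd)(sinθ₁ + sinθ₂), where θ₁, θ₂ are the angles from the perpendicular to each end.
The perpendicular from the point meets the wire at its midpoint, so each end is L/2 = 0.0327 m away along the wire.
sinθ₁ = 0.0327/√(0.0327²+0.0236²) = 0.8109; sinθ₂ = 0.0327/√(0.0327²+0.0236²) = 0.8109.
B = (4π×10⁻⁷ × 9.01) / (4π × 0.0236) × (0.8109 + 0.8109) = 6.19×10⁻⁵ T.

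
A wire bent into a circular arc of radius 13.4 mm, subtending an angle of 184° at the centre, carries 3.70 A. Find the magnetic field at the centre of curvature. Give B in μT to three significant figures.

The Biot–Savart field of a circular arc at its centre is B = μ₀Iφ/(4πR), with φ = 3.211 rad.
B = (4π×10⁻⁷ × 3.70 × 3.211) / (4π × 0.0134) = 8.87×10⁻⁵ T.

B ≈ 88.7 μT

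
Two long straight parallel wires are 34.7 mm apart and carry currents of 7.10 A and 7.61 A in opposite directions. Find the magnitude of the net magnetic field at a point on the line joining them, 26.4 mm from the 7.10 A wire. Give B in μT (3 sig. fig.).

B ≈ 237 μT

Each long wire gives B = μ₀I/(2πd). Distances are d₁ = 0.0264 m and d₂ = 0.0083 m.
B₁ = 5.38×10⁻⁵ T, B₂ = 1.83×10⁻⁴ T.
Between antiparallel currents both contributions point the same way, so they add. B = B₁ + B₂ = 5.38×10⁻⁵ + 1.83×10⁻⁴ = 2.37×10⁻⁴ T.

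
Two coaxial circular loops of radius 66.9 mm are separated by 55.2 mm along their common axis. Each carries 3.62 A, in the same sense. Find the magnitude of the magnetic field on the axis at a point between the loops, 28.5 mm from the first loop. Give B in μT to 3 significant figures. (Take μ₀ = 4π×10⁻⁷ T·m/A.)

Each loop contributes B = μ₀IR²/[2(R²+z²)^(3/2)] on the axis, with z measured from that loop.
Loop 1 (z = 0.0285 m): B₁ = 2.65×10⁻⁵ T. Loop 2 (z = 0.0267 m): B₂ = 2.72×10⁻⁵ T.
The fields add: B = B₁ + B₂ = 5.37×10⁻⁵ T.

B ≈ 53.7 μT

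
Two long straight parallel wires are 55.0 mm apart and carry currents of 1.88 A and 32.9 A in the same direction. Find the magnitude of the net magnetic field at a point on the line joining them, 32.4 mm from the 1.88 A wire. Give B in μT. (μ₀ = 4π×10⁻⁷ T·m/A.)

Each long wire gives B = μ₀I/(2πd). Distances are d₁ = 0.0324 m and d₂ = 0.0226 m.
B₁ = 1.16×10⁻⁵ T, B₂ = 2.91×10⁻⁴ T.
Between parallel currents the two contributions point in opposite directions, so they subtract. B = |B₁ − B₂| = |1.16×10⁻⁵ − 2.91×10⁻⁴| = 2.80×10⁻⁴ T.

B ≈ 280 μT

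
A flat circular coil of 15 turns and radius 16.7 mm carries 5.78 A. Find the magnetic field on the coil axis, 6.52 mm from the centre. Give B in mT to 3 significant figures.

B ≈ 2.64 mT

For an N-turn flat coil, B = Nμ₀IR²/[2(R²+z²)^(3/2)] with R = 0.0167 m, z = 0.00652 m.
B = 15 × 1.76×10⁻⁴ T = 2.64×10⁻³ T.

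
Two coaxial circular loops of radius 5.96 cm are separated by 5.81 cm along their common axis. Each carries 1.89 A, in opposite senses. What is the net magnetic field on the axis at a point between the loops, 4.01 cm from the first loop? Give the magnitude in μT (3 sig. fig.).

Each loop contributes B = μ₀IR²/[2(R²+z²)^(3/2)] on the axis, with z measured from that loop.
Loop 1 (z = 0.0401 m): B₁ = 1.14×10⁻⁵ T. Loop 2 (z = 0.018 m): B₂ = 1.75×10⁻⁵ T.
The fields oppose: B = |B₁ − B₂| = 6.10×10⁻⁶ T.

B ≈ 6.10 μT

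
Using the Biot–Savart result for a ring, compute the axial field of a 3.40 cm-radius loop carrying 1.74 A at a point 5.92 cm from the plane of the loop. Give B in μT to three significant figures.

B ≈ 3.97 μT

On the axis of a circular loop, B = μ₀IR² / [2(R²+z²)^(3/2)].
R² + z² = (0.034)² + (0.0592)² = 0.004661 m², and (R²+z²)^(3/2) = 3.18×10⁻⁴ m³.
B = (4π×10⁻⁷ × 1.74 × 0.001156) / (2 × 3.18×10⁻⁴) = 3.97×10⁻⁶ T.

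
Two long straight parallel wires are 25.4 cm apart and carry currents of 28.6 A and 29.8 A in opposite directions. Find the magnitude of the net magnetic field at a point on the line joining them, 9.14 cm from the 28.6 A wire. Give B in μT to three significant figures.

Each long wire gives B = μ₀I/(2πd). Distances are d₁ = 0.0914 m and d₂ = 0.1626 m.
B₁ = 6.26×10⁻⁵ T, B₂ = 3.67×10⁻⁵ T.
Between antiparallel currents both contributions point the same way, so they add. B = B₁ + B₂ = 6.26×10⁻⁵ + 3.67×10⁻⁵ = 9.92×10⁻⁵ T.

B ≈ 99.2 μT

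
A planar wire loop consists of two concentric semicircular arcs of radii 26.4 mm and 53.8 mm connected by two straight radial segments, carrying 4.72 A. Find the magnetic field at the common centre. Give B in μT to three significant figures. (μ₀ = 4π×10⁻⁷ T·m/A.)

The radial connectors point toward the centre, so dl × r̂ = 0 and they contribute nothing.
Each semicircle gives μ₀I/(4R): inner arc 5.62×10⁻⁵ T, outer arc 2.76×10⁻⁵ T.
The two arcs carry current in opposite angular senses, so their fields oppose: B = |5.62×10⁻⁵ − 2.76×10⁻⁵| = 2.86×10⁻⁵ T.

B ≈ 28.6 μT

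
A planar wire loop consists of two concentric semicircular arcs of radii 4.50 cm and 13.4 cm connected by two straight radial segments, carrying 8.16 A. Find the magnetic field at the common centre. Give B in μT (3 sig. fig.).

The radial connectors point toward the centre, so dl × r̂ = 0 and they contribute nothing.
Each semicircle gives μ₀I/(4R): inner arc 5.70×10⁻⁵ T, outer arc 1.91×10⁻⁵ T.
The two arcs carry current in opposite angular senses, so their fields oppose: B = |5.70×10⁻⁵ − 1.91×10⁻⁵| = 3.78×10⁻⁵ T.

B ≈ 37.8 μT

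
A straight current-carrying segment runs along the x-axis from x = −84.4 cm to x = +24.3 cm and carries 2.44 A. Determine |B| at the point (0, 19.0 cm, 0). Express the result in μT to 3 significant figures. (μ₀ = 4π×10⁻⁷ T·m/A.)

For a finite straight segment, B = (μ₀I/4πd)(sinθ₁ + sinθ₂), where θ₁, θ₂ are the angles from the perpendicular to each end.
The perpendicular distance is d = 0.19 m; the end-offsets along the wire are a = 0.844 m and b = 0.243 m.
sinθ₁ = 0.844/√(0.844²+0.19²) = 0.9756; sinθ₂ = 0.243/√(0.243²+0.19²) = 0.7878.
B = (4π×10⁻⁷ × 2.44) / (4π × 0.19) × (0.9756 + 0.7878) = 2.26×10⁻⁶ T.

B ≈ 2.26 μT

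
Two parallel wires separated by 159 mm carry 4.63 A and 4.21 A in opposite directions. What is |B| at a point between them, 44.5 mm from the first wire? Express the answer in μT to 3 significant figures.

Each long wire gives B = μ₀I/(2πd). Distances are d₁ = 0.0445 m and d₂ = 0.1145 m.
B₁ = 2.08×10⁻⁵ T, B₂ = 7.35×10⁻⁶ T.
Between antiparallel currents both contributions point the same way, so they add. B = B₁ + B₂ = 2.08×10⁻⁵ + 7.35×10⁻⁶ = 2.82×10⁻⁵ T.

B ≈ 28.2 μT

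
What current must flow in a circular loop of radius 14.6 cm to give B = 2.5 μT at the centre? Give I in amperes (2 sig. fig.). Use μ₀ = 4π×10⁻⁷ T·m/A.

At the centre of a circular loop B = μ₀I/(2R), so I = 2RB/μ₀.
With R = 0.146 m, I = 2 × 0.146 × 2.50×10⁻⁶ / (4π×10⁻⁷) = 0.581 A.

I ≈ 0.58 A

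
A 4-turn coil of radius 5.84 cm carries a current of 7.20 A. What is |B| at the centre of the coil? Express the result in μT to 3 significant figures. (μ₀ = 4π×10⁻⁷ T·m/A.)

For an N-turn flat coil, B = Nμ₀I/(2R) with R = 0.0584 m.
B = 4 × 7.75×10⁻⁵ T = 3.10×10⁻⁴ T.

B ≈ 310 μT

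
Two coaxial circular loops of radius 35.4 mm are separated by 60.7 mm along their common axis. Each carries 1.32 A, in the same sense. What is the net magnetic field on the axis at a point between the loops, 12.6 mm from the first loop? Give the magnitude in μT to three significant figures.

Each loop contributes B = μ₀IR²/[2(R²+z²)^(3/2)] on the axis, with z measured from that loop.
Loop 1 (z = 0.0126 m): B₁ = 1.96×10⁻⁵ T. Loop 2 (z = 0.0481 m): B₂ = 4.88×10⁻⁶ T.
The fields add: B = B₁ + B₂ = 2.45×10⁻⁵ T.

B ≈ 24.5 μT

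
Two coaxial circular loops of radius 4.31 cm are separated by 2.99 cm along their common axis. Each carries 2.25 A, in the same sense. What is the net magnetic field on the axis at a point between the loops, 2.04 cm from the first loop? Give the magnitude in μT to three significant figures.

Each loop contributes B = μ₀IR²/[2(R²+z²)^(3/2)] on the axis, with z measured from that loop.
Loop 1 (z = 0.0204 m): B₁ = 2.42×10⁻⁵ T. Loop 2 (z = 0.0095 m): B₂ = 3.05×10⁻⁵ T.
The fields add: B = B₁ + B₂ = 5.48×10⁻⁵ T.

B ≈ 54.8 μT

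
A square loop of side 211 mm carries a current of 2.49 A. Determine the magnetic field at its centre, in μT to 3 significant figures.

Each side is a finite straight segment at perpendicular distance d = a/(2 tan(π/4)) = 0.1055 m from the centre, with end-angles ±π/4.
One side contributes B₁ = (μ₀I/4πd)·2 sin(π/4) = 3.34×10⁻⁶ T.
All 4 sides add in the same direction: B = 4 × 3.34×10⁻⁶ = 1.34×10⁻⁵ T.

B ≈ 13.4 μT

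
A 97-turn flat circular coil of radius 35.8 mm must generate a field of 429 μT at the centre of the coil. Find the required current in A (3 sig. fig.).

For an N-turn coil, B = Nμ₀I/(2R) with R = 0.0358 m, so I = 2RB/(Nμ₀) = 2 × 0.0358 × 4.29×10⁻⁴ / (97 × 4π×10⁻⁷) = 0.252 A.

I ≈ 0.252 A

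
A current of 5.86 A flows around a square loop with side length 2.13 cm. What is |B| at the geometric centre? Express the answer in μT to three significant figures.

Each side is a finite straight segment at perpendicular distance d = a/(2 tan(π/4)) = 0.01065 m from the centre, with end-angles ±π/4.
One side contributes B₁ = (μ₀I/4πd)·2 sin(π/4) = 7.78×10⁻⁵ T.
All 4 sides add in the same direction: B = 4 × 7.78×10⁻⁵ = 3.11×10⁻⁴ T.

B ≈ 311 μT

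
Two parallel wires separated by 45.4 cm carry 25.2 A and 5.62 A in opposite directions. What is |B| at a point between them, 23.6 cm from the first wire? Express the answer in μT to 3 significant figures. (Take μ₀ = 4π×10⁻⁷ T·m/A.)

Each long wire gives B = μ₀I/(2πd). Distances are d₁ = 0.236 m and d₂ = 0.218 m.
B₁ = 2.14×10⁻⁵ T, B₂ = 5.16×10⁻⁶ T.
Between antiparallel currents both contributions point the same way, so they add. B = B₁ + B₂ = 2.14×10⁻⁵ + 5.16×10⁻⁶ = 2.65×10⁻⁵ T.

B ≈ 26.5 μT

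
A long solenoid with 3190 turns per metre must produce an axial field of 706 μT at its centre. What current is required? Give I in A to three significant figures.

Inside a long solenoid B = μ₀nI with n = 3190 m⁻¹, so I = B/(μ₀n).
I = 7.06×10⁻⁴ / (4π×10⁻⁷ × 3190) = 0.176 A.

I ≈ 0.176 A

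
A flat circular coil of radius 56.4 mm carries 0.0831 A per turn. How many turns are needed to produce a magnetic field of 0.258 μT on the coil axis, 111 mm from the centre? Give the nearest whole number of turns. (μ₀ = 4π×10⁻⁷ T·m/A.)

For an N-turn coil, B = Nμ₀IR²/[2(R²+z²)^(3/2)]. A single turn gives B₁ = 8.61×10⁻⁸ T with R = 0.0564 m, z = 0.111 m.
N = B/B₁ = 2.58×10⁻⁷ / 8.61×10⁻⁸ = 3.00.

N = 3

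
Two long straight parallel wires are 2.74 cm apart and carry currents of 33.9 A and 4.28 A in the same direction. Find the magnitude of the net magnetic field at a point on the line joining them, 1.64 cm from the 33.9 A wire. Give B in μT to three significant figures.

B ≈ 336 μT

Each long wire gives B = μ₀I/(2πd). Distances are d₁ = 0.0164 m and d₂ = 0.011 m.
B₁ = 4.13×10⁻⁴ T, B₂ = 7.78×10⁻⁵ T.
Between parallel currents the two contributions point in opposite directions, so they subtract. B = |B₁ − B₂| = |4.13×10⁻⁴ − 7.78×10⁻⁵| = 3.36×10⁻⁴ T.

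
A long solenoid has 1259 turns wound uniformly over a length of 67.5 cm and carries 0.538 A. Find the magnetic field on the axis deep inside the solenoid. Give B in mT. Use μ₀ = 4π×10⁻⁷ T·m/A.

Inside a long solenoid, B = μ₀nI with n = 1865 turns/m.
B = 4π×10⁻⁷ × 1865 × 0.538 = 1.26×10⁻³ T.

B ≈ 1.26 mT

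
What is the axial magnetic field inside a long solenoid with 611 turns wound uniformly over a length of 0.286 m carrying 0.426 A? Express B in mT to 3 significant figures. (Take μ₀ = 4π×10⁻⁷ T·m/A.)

B ≈ 1.14 mT

Inside a long solenoid, B = μ₀nI with n = 2136 turns/m.
B = 4π×10⁻⁷ × 2136 × 0.426 = 1.14×10⁻³ T.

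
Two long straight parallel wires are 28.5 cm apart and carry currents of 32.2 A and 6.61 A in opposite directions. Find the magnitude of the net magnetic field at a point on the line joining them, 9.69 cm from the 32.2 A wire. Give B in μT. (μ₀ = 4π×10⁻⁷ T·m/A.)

B ≈ 73.5 μT

Each long wire gives B = μ₀I/(2πd). Distances are d₁ = 0.0969 m and d₂ = 0.1881 m.
B₁ = 6.65×10⁻⁵ T, B₂ = 7.03×10⁻⁶ T.
Between antiparallel currents both contributions point the same way, so they add. B = B₁ + B₂ = 6.65×10⁻⁵ + 7.03×10⁻⁶ = 7.35×10⁻⁵ T.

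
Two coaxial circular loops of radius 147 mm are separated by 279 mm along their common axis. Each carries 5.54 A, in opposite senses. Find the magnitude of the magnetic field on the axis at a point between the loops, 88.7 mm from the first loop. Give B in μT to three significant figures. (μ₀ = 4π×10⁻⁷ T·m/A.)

B ≈ 9.45 μT

Each loop contributes B = μ₀IR²/[2(R²+z²)^(3/2)] on the axis, with z measured from that loop.
Loop 1 (z = 0.0887 m): B₁ = 1.49×10⁻⁵ T. Loop 2 (z = 0.1903 m): B₂ = 5.41×10⁻⁶ T.
The fields oppose: B = |B₁ − B₂| = 9.45×10⁻⁶ T.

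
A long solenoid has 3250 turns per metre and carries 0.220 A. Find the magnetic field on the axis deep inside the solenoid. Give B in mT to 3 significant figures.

Inside a long solenoid, B = μ₀nI with n = 3250 turns/m.
B = 4π×10⁻⁷ × 3250 × 0.220 = 8.98×10⁻⁴ T.

B ≈ 0.898 mT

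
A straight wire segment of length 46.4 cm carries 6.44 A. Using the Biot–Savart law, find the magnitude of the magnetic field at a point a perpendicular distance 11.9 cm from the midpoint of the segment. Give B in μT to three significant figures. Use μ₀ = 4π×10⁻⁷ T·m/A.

For a finite straight segment, B = (μ₀I/4πd)(sinθ₁ + sinθ₂), where θ₁, θ₂ are the angles from the perpendicular to each end.
The perpendicular from the point meets the wire at its midpoint, so each end is L/2 = 0.232 m away along the wire.
sinθ₁ = 0.232/√(0.232²+0.119²) = 0.8898; sinθ₂ = 0.232/√(0.232²+0.119²) = 0.8898.
B = (4π×10⁻⁷ × 6.44) / (4π × 0.119) × (0.8898 + 0.8898) = 9.63×10⁻⁶ T.

B ≈ 9.63 μT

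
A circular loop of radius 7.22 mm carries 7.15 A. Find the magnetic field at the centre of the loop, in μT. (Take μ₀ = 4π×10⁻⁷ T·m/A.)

B ≈ 622 μT

At the centre of a circular loop the Biot–Savart law gives B = μ₀I/(2R).
B = (4π×10⁻⁷ × 7.15) / (2 × 0.00722) = 6.22×10⁻⁴ T.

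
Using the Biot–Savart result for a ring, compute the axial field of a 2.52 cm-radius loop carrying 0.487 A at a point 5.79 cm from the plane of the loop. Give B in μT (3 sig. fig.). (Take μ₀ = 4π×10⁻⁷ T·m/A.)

On the axis of a circular loop, B = μ₀IR² / [2(R²+z²)^(3/2)].
R² + z² = (0.0252)² + (0.0579)² = 0.003987 m², and (R²+z²)^(3/2) = 2.52×10⁻⁴ m³.
B = (4π×10⁻⁷ × 0.487 × 0.000635) / (2 × 2.52×10⁻⁴) = 7.72×10⁻⁷ T.

B ≈ 0.772 μT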